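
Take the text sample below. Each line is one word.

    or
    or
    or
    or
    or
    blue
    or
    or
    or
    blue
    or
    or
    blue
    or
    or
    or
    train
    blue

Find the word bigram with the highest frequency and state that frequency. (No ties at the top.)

Bigram frequencies (highest first):
  or or: 9
  or blue: 3
  blue or: 3
  or train: 1
  train blue: 1

"or or", 9 times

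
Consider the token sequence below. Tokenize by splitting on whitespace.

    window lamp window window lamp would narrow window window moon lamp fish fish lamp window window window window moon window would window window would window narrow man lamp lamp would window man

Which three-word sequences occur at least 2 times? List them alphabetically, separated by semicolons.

Trigram counts meeting the condition (at least 2 times):
  lamp window window: 2
  window window moon: 2
  window window window: 2
  window would window: 2

lamp window window; window window moon; window window window; window would window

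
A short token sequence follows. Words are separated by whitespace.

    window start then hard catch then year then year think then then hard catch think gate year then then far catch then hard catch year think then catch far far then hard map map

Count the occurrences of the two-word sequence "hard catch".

Scanning the 33 overlapping bigram windows for "hard catch":
  position 4–5: hard catch
  position 13–14: hard catch
  position 23–24: hard catch

3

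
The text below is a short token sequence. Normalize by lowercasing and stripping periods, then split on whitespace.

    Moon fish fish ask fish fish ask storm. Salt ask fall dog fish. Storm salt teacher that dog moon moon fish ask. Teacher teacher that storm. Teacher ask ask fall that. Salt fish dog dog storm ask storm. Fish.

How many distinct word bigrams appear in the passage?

30

39 tokens → 38 bigram windows in total.
Repeated bigrams (each contributes count−1 duplicates):
  fish ask: 3
  ask fall: 2
  ask storm: 2
  fish fish: 2
  moon fish: 2
  storm salt: 2
  teacher that: 2
8 duplicate windows → 38 − 8 = 30 distinct.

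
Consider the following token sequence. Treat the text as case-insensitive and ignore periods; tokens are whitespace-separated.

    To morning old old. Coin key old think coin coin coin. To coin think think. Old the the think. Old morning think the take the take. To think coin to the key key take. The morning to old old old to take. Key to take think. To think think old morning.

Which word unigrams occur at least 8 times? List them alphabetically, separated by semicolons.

old; think; to

Unigram counts meeting the condition (at least 8 times):
  old: 9
  think: 9
  to: 8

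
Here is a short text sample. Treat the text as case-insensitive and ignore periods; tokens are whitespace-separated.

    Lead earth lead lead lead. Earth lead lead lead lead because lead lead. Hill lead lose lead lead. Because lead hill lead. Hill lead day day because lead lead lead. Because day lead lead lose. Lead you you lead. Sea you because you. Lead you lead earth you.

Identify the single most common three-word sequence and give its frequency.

Trigram frequencies (highest first):
  lead lead lead: 4
  lead lead because: 3
  lead hill lead: 3
  lead earth lead: 2
  earth lead lead: 2
  lead because lead: 2
  … (28 more, each ≤ 2)

"lead lead lead", 4 times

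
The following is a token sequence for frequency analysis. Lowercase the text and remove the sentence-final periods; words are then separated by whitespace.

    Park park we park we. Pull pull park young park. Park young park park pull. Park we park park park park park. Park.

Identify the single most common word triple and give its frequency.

Trigram frequencies (highest first):
  park park park: 4
  park we park: 2
  park young park: 2
  young park park: 2
  park park we: 1
  we park we: 1
  … (9 more, each ≤ 1)

"park park park", 4 times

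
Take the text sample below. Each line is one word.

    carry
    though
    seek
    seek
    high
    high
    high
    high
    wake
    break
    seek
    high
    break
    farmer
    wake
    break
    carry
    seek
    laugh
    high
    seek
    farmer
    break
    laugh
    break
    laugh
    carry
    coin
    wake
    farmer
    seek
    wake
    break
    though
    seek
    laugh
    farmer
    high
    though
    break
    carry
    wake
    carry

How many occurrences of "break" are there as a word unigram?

7

Scanning the 43 tokens for "break":
  position 10: break
  position 13: break
  position 16: break
  position 23: break
  position 25: break
  position 33: break
  position 40: break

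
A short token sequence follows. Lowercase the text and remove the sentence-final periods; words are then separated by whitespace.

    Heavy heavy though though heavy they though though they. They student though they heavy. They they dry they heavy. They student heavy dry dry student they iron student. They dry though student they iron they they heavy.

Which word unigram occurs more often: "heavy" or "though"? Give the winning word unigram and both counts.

"heavy" (7 vs 6)

"heavy": 7 occurrences
"though": 6 occurrences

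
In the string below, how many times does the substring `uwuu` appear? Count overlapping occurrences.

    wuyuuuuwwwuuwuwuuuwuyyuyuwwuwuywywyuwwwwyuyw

Sliding a length-4 window over the 44 characters (41 positions):
  position 14–17: uwuu

1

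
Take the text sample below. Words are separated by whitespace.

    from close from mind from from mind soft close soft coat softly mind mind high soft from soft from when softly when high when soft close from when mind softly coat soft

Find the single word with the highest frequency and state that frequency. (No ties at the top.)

Unigram frequencies (highest first):
  from: 7
  soft: 6
  mind: 5
  when: 4
  close: 3
  softly: 3
  … (2 more, each ≤ 2)

"from", 7 times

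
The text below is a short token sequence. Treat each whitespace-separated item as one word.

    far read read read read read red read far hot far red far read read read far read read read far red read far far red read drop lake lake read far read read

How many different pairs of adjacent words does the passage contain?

34 tokens → 33 bigram windows in total.
Repeated bigrams (each contributes count−1 duplicates):
  read read: 9
  read far: 5
  far read: 4
  far red: 3
  red read: 3
19 duplicate windows → 33 − 19 = 14 distinct.

14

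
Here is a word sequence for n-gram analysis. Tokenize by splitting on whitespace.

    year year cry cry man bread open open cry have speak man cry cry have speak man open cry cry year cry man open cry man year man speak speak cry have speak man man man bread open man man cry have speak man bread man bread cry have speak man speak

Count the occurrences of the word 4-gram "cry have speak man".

5

Scanning the 49 overlapping 4-gram windows for "cry have speak man":
  position 9–12: cry have speak man
  position 14–17: cry have speak man
  position 31–34: cry have speak man
  position 41–44: cry have speak man
  position 48–51: cry have speak man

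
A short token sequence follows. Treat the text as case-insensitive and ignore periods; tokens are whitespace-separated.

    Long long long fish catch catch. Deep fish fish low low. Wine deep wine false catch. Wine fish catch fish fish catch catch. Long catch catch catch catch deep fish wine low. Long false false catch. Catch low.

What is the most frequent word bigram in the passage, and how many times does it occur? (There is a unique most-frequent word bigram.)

"catch catch", 6 times

Bigram frequencies (highest first):
  catch catch: 6
  fish catch: 3
  long long: 2
  catch deep: 2
  deep fish: 2
  fish fish: 2
  … (19 more, each ≤ 2)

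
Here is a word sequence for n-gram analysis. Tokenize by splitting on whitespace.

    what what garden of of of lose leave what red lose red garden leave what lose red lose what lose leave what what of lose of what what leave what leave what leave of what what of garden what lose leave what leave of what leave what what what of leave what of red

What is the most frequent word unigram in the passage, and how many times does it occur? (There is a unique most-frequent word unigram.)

Unigram frequencies (highest first):
  what: 20
  of: 10
  leave: 10
  lose: 7
  red: 4
  garden: 3

"what", 20 times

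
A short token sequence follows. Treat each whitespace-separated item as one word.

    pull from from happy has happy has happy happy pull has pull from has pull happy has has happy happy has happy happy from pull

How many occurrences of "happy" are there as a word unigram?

Scanning the 25 tokens for "happy":
  position 4: happy
  position 6: happy
  position 8: happy
  position 9: happy
  position 16: happy
  position 19: happy
  position 20: happy
  position 22: happy
  position 23: happy

9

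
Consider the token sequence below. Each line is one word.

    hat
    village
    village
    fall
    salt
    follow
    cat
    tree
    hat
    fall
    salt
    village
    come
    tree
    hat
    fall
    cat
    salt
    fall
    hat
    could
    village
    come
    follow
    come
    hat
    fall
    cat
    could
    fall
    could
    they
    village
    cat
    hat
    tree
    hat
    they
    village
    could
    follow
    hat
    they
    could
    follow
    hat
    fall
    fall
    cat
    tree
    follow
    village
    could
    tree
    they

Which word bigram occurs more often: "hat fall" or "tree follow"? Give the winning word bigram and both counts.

"hat fall" (4 vs 1)

"hat fall": 4 occurrences
"tree follow": 1 occurrence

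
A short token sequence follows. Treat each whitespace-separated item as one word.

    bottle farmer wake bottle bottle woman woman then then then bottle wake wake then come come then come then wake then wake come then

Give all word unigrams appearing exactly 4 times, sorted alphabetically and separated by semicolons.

Unigram counts meeting the condition (exactly 4 times):
  bottle: 4
  come: 4

bottle; come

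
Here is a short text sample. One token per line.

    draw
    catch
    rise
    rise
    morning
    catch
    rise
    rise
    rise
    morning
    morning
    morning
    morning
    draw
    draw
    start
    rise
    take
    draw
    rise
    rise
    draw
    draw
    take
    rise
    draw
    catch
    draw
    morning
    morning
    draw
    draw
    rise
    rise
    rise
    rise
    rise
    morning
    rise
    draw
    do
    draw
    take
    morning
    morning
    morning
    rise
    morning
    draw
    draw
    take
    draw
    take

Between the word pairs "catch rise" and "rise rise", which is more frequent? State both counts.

"rise rise" (8 vs 2)

"catch rise": 2 occurrences
"rise rise": 8 occurrences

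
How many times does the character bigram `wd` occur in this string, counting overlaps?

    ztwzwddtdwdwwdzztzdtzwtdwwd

Sliding a length-2 window over the 27 characters (26 positions):
  position 5–6: wd
  position 10–11: wd
  position 13–14: wd
  position 26–27: wd

4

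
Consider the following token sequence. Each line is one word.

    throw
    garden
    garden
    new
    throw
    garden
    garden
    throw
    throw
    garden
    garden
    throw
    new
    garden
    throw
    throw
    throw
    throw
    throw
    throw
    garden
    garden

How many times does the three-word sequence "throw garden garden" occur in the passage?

4

Scanning the 20 overlapping trigram windows for "throw garden garden":
  position 1–3: throw garden garden
  position 5–7: throw garden garden
  position 9–11: throw garden garden
  position 20–22: throw garden garden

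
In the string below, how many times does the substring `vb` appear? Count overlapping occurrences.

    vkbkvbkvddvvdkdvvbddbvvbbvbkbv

Sliding a length-2 window over the 30 characters (29 positions):
  position 5–6: vb
  position 17–18: vb
  position 23–24: vb
  position 26–27: vb

4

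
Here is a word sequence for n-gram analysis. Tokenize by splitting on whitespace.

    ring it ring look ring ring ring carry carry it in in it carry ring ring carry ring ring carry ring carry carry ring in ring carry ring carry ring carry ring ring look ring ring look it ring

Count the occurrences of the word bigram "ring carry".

Scanning the 38 overlapping bigram windows for "ring carry":
  position 7–8: ring carry
  position 16–17: ring carry
  position 19–20: ring carry
  position 21–22: ring carry
  position 26–27: ring carry
  position 28–29: ring carry
  position 30–31: ring carry

7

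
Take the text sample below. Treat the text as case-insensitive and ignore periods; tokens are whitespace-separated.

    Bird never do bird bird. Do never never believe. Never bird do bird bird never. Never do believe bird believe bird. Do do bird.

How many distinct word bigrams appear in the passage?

14

24 tokens → 23 bigram windows in total.
Repeated bigrams (each contributes count−1 duplicates):
  bird do: 3
  do bird: 3
  believe bird: 2
  bird bird: 2
  bird never: 2
  never do: 2
  never never: 2
9 duplicate windows → 23 − 9 = 14 distinct.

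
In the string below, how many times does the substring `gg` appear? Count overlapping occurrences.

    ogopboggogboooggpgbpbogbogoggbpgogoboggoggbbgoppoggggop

Sliding a length-2 window over the 55 characters (54 positions):
  position 7–8: gg
  position 15–16: gg
  position 28–29: gg
  position 38–39: gg
  position 41–42: gg
  position 50–51: gg
  position 51–52: gg
  position 52–53: gg

8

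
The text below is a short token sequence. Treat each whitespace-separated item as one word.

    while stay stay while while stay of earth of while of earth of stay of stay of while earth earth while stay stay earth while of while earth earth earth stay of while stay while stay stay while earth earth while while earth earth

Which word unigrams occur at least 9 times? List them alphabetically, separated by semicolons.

Unigram counts meeting the condition (at least 9 times):
  earth: 12
  stay: 11
  while: 13

earth; stay; while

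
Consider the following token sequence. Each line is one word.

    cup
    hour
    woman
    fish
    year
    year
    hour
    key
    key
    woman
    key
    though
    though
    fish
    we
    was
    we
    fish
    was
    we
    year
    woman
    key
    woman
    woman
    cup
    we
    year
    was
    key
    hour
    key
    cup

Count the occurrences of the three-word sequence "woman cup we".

Scanning the 31 overlapping trigram windows for "woman cup we":
  position 25–27: woman cup we

1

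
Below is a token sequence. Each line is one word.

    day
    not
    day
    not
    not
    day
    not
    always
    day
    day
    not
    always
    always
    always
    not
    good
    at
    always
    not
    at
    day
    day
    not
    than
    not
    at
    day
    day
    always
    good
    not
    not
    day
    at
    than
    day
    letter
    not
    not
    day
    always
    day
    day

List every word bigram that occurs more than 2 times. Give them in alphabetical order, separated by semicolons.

Bigram counts meeting the condition (more than 2 times):
  day day: 4
  day not: 5
  not day: 4
  not not: 3

day day; day not; not day; not not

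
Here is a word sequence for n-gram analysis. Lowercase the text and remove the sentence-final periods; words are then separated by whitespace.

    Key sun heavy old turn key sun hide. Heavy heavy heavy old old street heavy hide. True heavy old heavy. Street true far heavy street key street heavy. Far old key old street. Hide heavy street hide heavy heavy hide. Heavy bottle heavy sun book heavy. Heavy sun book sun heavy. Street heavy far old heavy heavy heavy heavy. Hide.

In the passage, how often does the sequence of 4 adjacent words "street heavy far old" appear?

Scanning the 57 overlapping 4-gram windows for "street heavy far old":
  position 27–30: street heavy far old
  position 52–55: street heavy far old

2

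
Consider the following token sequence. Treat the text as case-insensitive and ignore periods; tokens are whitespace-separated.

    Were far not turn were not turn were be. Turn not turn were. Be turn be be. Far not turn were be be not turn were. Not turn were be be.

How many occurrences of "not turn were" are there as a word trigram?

6

Scanning the 29 overlapping trigram windows for "not turn were":
  position 3–5: not turn were
  position 6–8: not turn were
  position 11–13: not turn were
  position 19–21: not turn were
  position 24–26: not turn were
  position 27–29: not turn were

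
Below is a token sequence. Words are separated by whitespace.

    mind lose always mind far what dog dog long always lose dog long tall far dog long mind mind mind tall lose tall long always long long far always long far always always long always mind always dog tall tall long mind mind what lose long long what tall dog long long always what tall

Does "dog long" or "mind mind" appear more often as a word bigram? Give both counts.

"dog long" (4 vs 3)

"dog long": 4 occurrences
"mind mind": 3 occurrences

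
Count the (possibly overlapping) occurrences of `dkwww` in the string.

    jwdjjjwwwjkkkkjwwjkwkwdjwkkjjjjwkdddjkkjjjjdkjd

Sliding a length-5 window over the 47 characters (43 positions):
  (no match at any position)

0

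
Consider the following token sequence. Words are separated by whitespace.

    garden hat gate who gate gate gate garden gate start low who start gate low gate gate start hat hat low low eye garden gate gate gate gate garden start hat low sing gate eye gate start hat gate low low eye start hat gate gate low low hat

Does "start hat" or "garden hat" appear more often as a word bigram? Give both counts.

"start hat": 4 occurrences
"garden hat": 1 occurrence

"start hat" (4 vs 1)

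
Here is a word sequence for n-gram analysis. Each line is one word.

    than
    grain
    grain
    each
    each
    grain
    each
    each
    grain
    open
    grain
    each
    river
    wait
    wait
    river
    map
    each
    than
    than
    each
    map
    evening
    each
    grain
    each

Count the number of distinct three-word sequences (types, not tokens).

26 tokens → 24 trigram windows in total.
Repeated trigrams (each contributes count−1 duplicates):
  each each grain: 2
  each grain each: 2
  grain each each: 2
3 duplicate windows → 24 − 3 = 21 distinct.

21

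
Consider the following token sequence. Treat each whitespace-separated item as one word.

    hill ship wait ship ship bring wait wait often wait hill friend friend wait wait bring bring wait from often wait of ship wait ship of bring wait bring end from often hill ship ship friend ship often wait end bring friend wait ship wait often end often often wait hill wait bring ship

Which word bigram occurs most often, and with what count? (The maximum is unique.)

Bigram frequencies (highest first):
  often wait: 4
  ship wait: 3
  wait ship: 3
  bring wait: 3
  wait bring: 3
  hill ship: 2
  … (29 more, each ≤ 2)

"often wait", 4 times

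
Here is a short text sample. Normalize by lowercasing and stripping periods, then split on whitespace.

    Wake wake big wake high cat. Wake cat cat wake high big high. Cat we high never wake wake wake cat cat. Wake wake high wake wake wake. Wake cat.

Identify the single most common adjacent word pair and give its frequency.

Bigram frequencies (highest first):
  wake wake: 7
  wake high: 3
  cat wake: 3
  wake cat: 3
  high cat: 2
  cat cat: 2
  … (9 more, each ≤ 1)

"wake wake", 7 times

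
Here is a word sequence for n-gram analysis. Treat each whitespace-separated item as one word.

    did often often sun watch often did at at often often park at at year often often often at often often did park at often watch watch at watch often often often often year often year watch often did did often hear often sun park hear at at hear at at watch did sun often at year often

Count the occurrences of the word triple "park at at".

1

Scanning the 56 overlapping trigram windows for "park at at":
  position 12–14: park at at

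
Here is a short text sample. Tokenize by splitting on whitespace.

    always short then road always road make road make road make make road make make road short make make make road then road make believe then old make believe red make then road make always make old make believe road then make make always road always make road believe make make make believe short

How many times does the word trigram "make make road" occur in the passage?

Scanning the 52 overlapping trigram windows for "make make road":
  position 11–13: make make road
  position 14–16: make make road
  position 19–21: make make road

3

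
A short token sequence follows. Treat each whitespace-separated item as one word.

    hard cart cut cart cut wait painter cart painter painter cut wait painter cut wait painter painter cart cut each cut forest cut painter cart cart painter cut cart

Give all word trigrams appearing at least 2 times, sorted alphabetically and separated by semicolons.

cut wait painter; painter cut wait

Trigram counts meeting the condition (at least 2 times):
  cut wait painter: 3
  painter cut wait: 2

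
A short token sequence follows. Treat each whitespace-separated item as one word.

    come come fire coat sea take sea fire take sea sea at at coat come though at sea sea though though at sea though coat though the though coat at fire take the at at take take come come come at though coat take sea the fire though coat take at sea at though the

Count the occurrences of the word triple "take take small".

Scanning the 53 overlapping trigram windows for "take take small":
  (none found)

0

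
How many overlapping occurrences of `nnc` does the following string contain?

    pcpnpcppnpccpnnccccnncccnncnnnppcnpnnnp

Sliding a length-3 window over the 39 characters (37 positions):
  position 14–16: nnc
  position 20–22: nnc
  position 25–27: nnc

3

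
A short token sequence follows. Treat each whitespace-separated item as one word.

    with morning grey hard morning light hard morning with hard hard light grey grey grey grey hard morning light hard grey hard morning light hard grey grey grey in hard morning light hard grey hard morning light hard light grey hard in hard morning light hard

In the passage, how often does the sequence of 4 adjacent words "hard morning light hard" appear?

Scanning the 43 overlapping 4-gram windows for "hard morning light hard":
  position 4–7: hard morning light hard
  position 17–20: hard morning light hard
  position 22–25: hard morning light hard
  position 30–33: hard morning light hard
  position 35–38: hard morning light hard
  position 43–46: hard morning light hard

6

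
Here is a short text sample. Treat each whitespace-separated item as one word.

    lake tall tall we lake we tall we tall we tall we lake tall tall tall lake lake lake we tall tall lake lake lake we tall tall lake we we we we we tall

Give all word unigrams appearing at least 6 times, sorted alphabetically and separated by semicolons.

Unigram counts meeting the condition (at least 6 times):
  lake: 10
  tall: 13
  we: 12

lake; tall; we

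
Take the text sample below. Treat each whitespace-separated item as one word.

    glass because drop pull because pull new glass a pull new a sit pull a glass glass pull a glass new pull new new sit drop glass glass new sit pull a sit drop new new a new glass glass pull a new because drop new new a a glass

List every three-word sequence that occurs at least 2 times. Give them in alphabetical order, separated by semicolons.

drop new new; glass glass pull; glass pull a; new new a; pull a glass; sit pull a

Trigram counts meeting the condition (at least 2 times):
  drop new new: 2
  glass glass pull: 2
  glass pull a: 2
  new new a: 2
  pull a glass: 2
  sit pull a: 2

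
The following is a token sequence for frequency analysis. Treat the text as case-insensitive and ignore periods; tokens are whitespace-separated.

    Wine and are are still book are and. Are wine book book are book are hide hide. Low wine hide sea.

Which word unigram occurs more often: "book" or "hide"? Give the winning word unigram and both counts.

"book": 4 occurrences
"hide": 3 occurrences

"book" (4 vs 3)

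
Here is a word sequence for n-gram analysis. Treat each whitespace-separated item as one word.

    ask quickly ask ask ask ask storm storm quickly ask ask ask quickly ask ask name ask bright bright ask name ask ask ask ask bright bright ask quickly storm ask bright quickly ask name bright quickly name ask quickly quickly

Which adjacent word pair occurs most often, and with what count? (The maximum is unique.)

"ask ask", 9 times

Bigram frequencies (highest first):
  ask ask: 9
  ask quickly: 4
  quickly ask: 4
  ask name: 3
  name ask: 3
  ask bright: 3
  … (11 more, each ≤ 2)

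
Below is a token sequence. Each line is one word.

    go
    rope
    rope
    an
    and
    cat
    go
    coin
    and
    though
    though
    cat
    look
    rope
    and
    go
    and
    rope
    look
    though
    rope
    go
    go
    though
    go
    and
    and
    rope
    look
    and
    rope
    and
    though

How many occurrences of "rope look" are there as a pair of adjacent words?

2

Scanning the 32 overlapping bigram windows for "rope look":
  position 18–19: rope look
  position 28–29: rope look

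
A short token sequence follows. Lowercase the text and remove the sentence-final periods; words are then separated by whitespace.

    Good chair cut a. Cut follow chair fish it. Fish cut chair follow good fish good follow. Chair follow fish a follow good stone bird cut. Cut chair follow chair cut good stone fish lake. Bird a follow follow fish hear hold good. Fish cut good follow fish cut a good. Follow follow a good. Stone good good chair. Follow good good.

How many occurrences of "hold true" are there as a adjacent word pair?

Scanning the 61 overlapping bigram windows for "hold true":
  (none found)

0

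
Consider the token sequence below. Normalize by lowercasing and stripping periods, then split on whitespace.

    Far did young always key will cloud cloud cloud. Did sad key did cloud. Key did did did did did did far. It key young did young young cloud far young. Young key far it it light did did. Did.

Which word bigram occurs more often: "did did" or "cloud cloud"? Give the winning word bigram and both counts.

"did did" (7 vs 2)

"did did": 7 occurrences
"cloud cloud": 2 occurrences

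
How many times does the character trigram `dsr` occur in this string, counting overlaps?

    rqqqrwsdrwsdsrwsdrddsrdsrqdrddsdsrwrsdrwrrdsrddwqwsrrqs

Sliding a length-3 window over the 55 characters (53 positions):
  position 12–14: dsr
  position 20–22: dsr
  position 23–25: dsr
  position 32–34: dsr
  position 43–45: dsr

5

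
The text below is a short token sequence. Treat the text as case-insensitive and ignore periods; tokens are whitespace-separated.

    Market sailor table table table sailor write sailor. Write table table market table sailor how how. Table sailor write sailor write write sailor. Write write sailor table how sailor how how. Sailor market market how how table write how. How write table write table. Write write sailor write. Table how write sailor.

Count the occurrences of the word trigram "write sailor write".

Scanning the 50 overlapping trigram windows for "write sailor write":
  position 7–9: write sailor write
  position 19–21: write sailor write
  position 22–24: write sailor write
  position 46–48: write sailor write

4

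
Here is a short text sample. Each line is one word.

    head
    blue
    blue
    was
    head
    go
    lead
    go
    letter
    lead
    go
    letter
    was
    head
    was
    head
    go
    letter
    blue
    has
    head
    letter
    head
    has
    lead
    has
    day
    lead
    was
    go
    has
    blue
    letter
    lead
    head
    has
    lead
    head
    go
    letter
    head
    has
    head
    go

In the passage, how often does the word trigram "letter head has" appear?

Scanning the 42 overlapping trigram windows for "letter head has":
  position 22–24: letter head has
  position 40–42: letter head has

2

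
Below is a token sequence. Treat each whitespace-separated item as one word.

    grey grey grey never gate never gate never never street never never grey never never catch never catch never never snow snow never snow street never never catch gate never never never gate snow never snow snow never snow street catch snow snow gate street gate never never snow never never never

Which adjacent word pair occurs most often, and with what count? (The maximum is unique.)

"never never", 10 times

Bigram frequencies (highest first):
  never never: 10
  never snow: 5
  gate never: 4
  snow never: 4
  never gate: 3
  never catch: 3
  … (15 more, each ≤ 3)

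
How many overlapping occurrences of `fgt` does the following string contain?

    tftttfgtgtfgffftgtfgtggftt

Sliding a length-3 window over the 26 characters (24 positions):
  position 6–8: fgt
  position 19–21: fgt

2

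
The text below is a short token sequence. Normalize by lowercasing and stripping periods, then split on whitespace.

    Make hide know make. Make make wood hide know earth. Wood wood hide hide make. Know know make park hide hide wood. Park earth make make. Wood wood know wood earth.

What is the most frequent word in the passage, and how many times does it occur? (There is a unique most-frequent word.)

"make", 8 times

Unigram frequencies (highest first):
  make: 8
  wood: 7
  hide: 6
  know: 5
  earth: 3
  park: 2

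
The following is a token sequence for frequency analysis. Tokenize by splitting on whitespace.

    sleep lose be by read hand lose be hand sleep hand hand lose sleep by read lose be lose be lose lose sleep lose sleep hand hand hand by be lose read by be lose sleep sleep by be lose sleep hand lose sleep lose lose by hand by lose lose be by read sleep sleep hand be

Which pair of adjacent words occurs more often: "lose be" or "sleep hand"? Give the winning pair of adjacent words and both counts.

"lose be" (5 vs 4)

"lose be": 5 occurrences
"sleep hand": 4 occurrences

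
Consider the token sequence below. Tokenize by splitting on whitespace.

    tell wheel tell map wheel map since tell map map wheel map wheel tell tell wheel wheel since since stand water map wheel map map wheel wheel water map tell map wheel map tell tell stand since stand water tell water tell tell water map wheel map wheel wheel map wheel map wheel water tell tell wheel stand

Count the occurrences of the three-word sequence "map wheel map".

Scanning the 56 overlapping trigram windows for "map wheel map":
  position 4–6: map wheel map
  position 10–12: map wheel map
  position 22–24: map wheel map
  position 31–33: map wheel map
  position 45–47: map wheel map
  position 50–52: map wheel map

6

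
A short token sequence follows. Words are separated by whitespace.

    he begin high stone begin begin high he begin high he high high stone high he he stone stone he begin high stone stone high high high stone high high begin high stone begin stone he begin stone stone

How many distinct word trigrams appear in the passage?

39 tokens → 37 trigram windows in total.
Repeated trigrams (each contributes count−1 duplicates):
  begin high stone: 3
  he begin high: 3
  begin high he: 2
  high high stone: 2
  high stone begin: 2
  high stone high: 2
  stone he begin: 2
  stone high high: 2
10 duplicate windows → 37 − 10 = 27 distinct.

27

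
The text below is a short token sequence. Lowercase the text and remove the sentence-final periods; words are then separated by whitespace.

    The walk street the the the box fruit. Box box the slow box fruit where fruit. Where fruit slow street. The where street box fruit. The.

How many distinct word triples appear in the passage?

26 tokens → 24 trigram windows in total.
Repeated trigrams (each contributes count−1 duplicates):
  fruit where fruit: 2
1 duplicate windows → 24 − 1 = 23 distinct.

23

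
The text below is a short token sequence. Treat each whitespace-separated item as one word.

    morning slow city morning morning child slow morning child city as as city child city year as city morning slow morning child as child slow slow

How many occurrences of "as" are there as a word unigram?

Scanning the 26 tokens for "as":
  position 11: as
  position 12: as
  position 17: as
  position 23: as

4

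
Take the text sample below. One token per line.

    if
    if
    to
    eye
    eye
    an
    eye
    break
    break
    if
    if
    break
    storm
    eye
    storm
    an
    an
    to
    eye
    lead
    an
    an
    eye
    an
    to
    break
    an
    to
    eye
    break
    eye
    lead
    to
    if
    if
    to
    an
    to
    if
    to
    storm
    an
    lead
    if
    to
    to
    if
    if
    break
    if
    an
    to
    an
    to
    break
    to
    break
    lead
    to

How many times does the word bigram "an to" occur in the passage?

6

Scanning the 58 overlapping bigram windows for "an to":
  position 17–18: an to
  position 24–25: an to
  position 27–28: an to
  position 37–38: an to
  position 51–52: an to
  position 53–54: an to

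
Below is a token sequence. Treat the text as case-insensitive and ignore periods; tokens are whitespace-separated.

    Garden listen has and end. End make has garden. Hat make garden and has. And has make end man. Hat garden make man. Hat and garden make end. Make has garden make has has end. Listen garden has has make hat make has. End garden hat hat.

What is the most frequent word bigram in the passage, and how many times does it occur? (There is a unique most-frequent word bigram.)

Bigram frequencies (highest first):
  make has: 4
  garden make: 3
  has and: 2
  end make: 2
  has garden: 2
  garden hat: 2
  … (24 more, each ≤ 2)

"make has", 4 times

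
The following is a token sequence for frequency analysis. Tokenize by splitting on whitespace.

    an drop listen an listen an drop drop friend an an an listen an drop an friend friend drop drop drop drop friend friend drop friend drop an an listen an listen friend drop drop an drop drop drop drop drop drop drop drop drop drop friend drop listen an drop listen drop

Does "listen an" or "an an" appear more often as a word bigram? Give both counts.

"listen an": 5 occurrences
"an an": 3 occurrences

"listen an" (5 vs 3)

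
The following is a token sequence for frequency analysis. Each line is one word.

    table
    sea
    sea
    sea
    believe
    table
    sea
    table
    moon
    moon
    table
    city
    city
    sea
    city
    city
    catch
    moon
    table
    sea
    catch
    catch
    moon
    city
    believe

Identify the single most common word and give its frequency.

Unigram frequencies (highest first):
  sea: 6
  table: 5
  city: 5
  moon: 4
  catch: 3
  believe: 2

"sea", 6 times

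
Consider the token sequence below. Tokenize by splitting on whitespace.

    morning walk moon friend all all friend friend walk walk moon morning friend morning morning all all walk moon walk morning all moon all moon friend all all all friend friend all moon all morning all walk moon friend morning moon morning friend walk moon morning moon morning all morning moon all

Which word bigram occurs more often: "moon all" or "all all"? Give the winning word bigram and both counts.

"moon all": 3 occurrences
"all all": 4 occurrences

"all all" (4 vs 3)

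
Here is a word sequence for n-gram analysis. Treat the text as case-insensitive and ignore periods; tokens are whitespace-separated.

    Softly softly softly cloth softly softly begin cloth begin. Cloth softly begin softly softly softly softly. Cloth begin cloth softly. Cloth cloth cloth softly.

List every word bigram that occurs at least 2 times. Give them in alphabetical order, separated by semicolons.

begin cloth; cloth begin; cloth cloth; cloth softly; softly begin; softly cloth; softly softly

Bigram counts meeting the condition (at least 2 times):
  begin cloth: 3
  cloth begin: 2
  cloth cloth: 2
  cloth softly: 4
  softly begin: 2
  softly cloth: 3
  softly softly: 6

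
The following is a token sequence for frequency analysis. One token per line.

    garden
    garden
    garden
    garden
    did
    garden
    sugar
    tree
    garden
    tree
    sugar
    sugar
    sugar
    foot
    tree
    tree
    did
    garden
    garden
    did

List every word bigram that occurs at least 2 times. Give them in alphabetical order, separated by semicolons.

did garden; garden did; garden garden; sugar sugar

Bigram counts meeting the condition (at least 2 times):
  did garden: 2
  garden did: 2
  garden garden: 4
  sugar sugar: 2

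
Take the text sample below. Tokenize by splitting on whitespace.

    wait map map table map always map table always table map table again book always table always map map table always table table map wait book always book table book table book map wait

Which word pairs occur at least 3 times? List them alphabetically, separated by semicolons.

always table; map table; table always; table map

Bigram counts meeting the condition (at least 3 times):
  always table: 3
  map table: 4
  table always: 3
  table map: 3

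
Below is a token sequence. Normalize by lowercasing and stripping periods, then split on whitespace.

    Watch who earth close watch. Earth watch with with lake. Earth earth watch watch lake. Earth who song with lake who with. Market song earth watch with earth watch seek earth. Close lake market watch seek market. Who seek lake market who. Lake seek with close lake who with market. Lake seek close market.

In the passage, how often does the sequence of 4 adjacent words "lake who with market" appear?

2

Scanning the 51 overlapping 4-gram windows for "lake who with market":
  position 20–23: lake who with market
  position 47–50: lake who with market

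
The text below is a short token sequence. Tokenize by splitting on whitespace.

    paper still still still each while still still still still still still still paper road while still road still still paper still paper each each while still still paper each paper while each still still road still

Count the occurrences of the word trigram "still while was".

Scanning the 35 overlapping trigram windows for "still while was":
  (none found)

0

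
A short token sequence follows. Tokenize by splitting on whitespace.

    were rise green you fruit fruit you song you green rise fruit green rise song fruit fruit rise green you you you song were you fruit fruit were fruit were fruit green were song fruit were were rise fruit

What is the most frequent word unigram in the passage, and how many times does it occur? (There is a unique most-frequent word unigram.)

Unigram frequencies (highest first):
  fruit: 11
  were: 7
  you: 7
  rise: 5
  green: 5
  song: 4

"fruit", 11 times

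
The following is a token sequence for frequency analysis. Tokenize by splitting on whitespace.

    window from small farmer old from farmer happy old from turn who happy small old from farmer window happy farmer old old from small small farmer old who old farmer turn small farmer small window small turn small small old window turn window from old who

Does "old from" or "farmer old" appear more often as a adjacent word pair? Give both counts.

"old from": 4 occurrences
"farmer old": 3 occurrences

"old from" (4 vs 3)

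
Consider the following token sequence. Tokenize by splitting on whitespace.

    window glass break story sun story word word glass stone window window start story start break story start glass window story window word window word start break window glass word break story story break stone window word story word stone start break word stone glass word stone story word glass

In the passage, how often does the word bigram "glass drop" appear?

Scanning the 49 overlapping bigram windows for "glass drop":
  (none found)

0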